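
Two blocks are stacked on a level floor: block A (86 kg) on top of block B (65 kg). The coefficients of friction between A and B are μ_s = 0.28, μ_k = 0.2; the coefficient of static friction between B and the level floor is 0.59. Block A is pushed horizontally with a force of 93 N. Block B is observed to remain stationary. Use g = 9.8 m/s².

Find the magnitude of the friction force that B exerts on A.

Normal force at the A–B interface: N₁ = m_A g = 842.8 N.
So the A–B interface can sustain at most μ_s N₁ = 236 N of static friction.
P = 93 N is within that limit, so A and B move together (both at rest); the A–B friction is simply f₁ = P = 93 N.
By Newton's third law B feels 93 N forward from A. With B stationary, the floor's static friction on B balances it: f₂ = 93 N (well within μ_s(m_A+m_B)g = 873.1 N).

f ≈ 93 N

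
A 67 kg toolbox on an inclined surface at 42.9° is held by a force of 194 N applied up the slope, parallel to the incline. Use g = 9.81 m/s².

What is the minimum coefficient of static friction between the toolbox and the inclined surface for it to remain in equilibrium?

μ_s,min ≈ 0.526

N = m g cos θ = 481.5 N.
Friction must make up the shortfall along the incline: f = m g sin θ − P = 447.4 − 194 = 253.4 N.
At the threshold f = μ_s N, so μ_s,min = 253.4/481.5 = 0.526.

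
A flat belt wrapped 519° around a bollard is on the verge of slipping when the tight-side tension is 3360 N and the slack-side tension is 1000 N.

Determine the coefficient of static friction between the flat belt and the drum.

μ ≈ 0.134

T₂/T₁ = e^{μβ} → μ = ln(T₂/T₁)/β.
β = 519° = 9.058 rad.
μ = ln(3360/1000)/9.058 = ln(3.36)/9.058 = 0.134.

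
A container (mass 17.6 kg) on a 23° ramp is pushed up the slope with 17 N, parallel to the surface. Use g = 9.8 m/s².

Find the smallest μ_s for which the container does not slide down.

μ_s,min ≈ 0.317

N = m g cos θ = 158.8 N.
Friction must make up the shortfall along the incline: f = m g sin θ − P = 67.39 − 17 = 50.39 N.
At the threshold f = μ_s N, so μ_s,min = 50.39/158.8 = 0.317.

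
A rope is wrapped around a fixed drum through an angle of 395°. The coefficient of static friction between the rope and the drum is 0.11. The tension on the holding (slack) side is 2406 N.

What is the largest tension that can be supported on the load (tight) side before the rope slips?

T_max ≈ 5140 N

At impending slip the capstan equation gives T₂/T₁ = e^{μβ} with β in radians.
β = 395° × π/180 = 6.894 rad.
e^{μβ} = e^{0.11×6.894} = 2.135.
T₂ = T₁ · e^{μβ} = 2406 × 2.135 = 5140 N.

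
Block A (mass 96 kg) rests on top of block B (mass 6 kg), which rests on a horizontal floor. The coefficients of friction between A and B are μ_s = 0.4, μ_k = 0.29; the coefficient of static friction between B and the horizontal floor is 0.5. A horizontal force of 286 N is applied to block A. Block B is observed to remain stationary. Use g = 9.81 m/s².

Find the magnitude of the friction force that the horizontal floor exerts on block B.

Normal force at the A–B interface: N₁ = m_A g = 941.8 N.
Maximum static friction on A from B: μ_s N₁ = 0.4×941.8 = 376.7 N.
Since P = 286 N ≤ 376.7 N, A does not slip on B; friction on A equals P = 286 N.
By Newton's third law B feels 286 N forward from A. With B stationary, the floor's static friction on B balances it: f₂ = 286 N (well within μ_s(m_A+m_B)g = 500.3 N).

f ≈ 286 N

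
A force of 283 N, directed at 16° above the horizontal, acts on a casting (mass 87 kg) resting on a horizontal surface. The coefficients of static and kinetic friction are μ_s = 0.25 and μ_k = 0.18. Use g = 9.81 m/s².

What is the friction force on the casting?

f ≈ 140 N

N = m g − P sin α = 853.5 − 283×sin 16° = 775.5 N.
Horizontally, friction must balance P cos α = 272 N.
μ_s N = 0.25 × 775.5 = 193.9 N.
272 > 193.9 N → the casting slides; f = μ_k N = 0.18×775.5 = 140 N.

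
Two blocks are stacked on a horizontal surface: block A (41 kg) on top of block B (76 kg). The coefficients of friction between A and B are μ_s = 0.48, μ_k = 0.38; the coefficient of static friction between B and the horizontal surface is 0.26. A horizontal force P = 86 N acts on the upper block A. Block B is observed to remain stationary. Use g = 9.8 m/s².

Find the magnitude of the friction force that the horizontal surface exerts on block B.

f ≈ 86 N

Between the blocks, N₁ = m_A g = 401.8 N.
Maximum static friction on A from B: μ_s N₁ = 0.48×401.8 = 192.9 N.
Since P = 86 N ≤ 192.9 N, A does not slip on B; friction on A equals P = 86 N.
B experiences an equal 86 N forward from A (third law). B is in equilibrium, so the floor supplies f₂ = 86 N of static friction (limit μ_s(m_A+m_B)g = 298.1 N, not exceeded).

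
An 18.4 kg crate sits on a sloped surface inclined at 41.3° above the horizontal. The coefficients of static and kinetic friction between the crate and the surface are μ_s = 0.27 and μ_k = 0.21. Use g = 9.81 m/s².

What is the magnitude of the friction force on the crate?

The normal reaction is N = m g cos θ = 135.6 N.
Along the slope the weight component is m g sin θ = 119.1 N; friction must supply exactly this, acting up-slope.
Maximum static friction available: μ_s N = 0.27 × 135.6 = 36.61 N.
Since |119.1| > 36.61 N, static friction cannot hold it; the crate slides down the incline and kinetic friction applies: f = μ_k N = 0.21 × 135.6 = 28.5 N.

f ≈ 28.5 N (up the incline)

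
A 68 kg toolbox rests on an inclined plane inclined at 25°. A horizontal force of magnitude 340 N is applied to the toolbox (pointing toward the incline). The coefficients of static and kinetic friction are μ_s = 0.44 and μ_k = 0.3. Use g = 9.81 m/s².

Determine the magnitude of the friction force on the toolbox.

f ≈ 26.2 N (down the incline)

Resolve perpendicular to the incline: N = m g cos θ + P sin θ = 68×9.81×cos 25° + 340×sin 25° = 748.3 N.
Parallel to the incline: P cos θ − m g sin θ = 308.1 − 281.9 = 26.22 N; the friction needed to balance this is 26.22 N acting down the slope.
Maximum static friction: μ_s N = 0.44 × 748.3 = 329.2 N.
|f_req| = 26.22 ≤ 329.2 N → the toolbox is in equilibrium; friction equals the required value.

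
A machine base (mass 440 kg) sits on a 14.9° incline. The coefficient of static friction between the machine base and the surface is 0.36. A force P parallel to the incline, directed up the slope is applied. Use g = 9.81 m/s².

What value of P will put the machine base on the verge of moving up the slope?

P ≈ 2610 N

At impending motion up the slope, friction acts down-slope at its limit: f = μ_s N.
P is parallel to the surface, so N = m g cos θ = 4170 N.
Along the incline: P = m g sin θ + μ_s N = 1110 + 0.36×4170 = 2610 N.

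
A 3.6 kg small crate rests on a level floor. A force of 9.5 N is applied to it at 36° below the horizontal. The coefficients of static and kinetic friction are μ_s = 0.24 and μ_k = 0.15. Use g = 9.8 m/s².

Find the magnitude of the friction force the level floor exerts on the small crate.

Vertical equilibrium gives N = m g + P sin α = 40.86 N.
For equilibrium, f = P cos α = 9.5×cos 36° = 7.686 N.
The static-friction limit is μ_s N = 9.807 N.
Since 7.686 N does not exceed the limit, the small crate stays at rest and f = 7.69 N.

f ≈ 7.69 N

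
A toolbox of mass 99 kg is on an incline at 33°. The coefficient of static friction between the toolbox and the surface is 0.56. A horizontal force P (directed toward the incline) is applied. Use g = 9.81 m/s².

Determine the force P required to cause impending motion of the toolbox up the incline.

At impending motion up the slope, friction acts down-slope at its limit: f = μ_s N.
Perpendicular to the incline: N = m g cos θ + P sin θ.
Along the incline: P cos θ = m g sin θ + μ_s N = m g sin θ + μ_s (m g cos θ + P sin θ).
Solving, P (cos θ − μ_s sin θ) = m g (sin θ + μ_s cos θ), so P = 99×9.81×(sin 33° + 0.56 cos 33°)/(cos 33° − 0.56 sin 33°) = 971×1.014/0.5337 = 1850 N.

P ≈ 1850 N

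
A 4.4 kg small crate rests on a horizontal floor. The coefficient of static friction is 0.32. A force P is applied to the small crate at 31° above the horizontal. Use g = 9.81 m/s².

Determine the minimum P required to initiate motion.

P ≈ 13.5 N

N = m g − P sin α (the pull lifts the small crate).
At impending slip, P cos α = μ_s N = μ_s (m g − P sin α).
Solving: P (cos α + μ_s sin α) = μ_s m g → P = 0.32×43.2/(cos 31° + 0.32 sin 31°) = 13.8/1.022 = 13.5 N.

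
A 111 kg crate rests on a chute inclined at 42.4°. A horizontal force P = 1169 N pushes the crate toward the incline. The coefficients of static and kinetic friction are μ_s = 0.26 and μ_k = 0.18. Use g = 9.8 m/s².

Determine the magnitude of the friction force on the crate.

Resolve perpendicular to the incline: N = m g cos θ + P sin θ = 111×9.8×cos 42.4° + 1169×sin 42.4° = 1592 N.
Parallel to the incline: P cos θ − m g sin θ = 863.3 − 733.5 = 129.7 N; the friction needed to balance this is 129.7 N acting down the slope.
Maximum static friction: μ_s N = 0.26 × 1592 = 413.8 N.
Since 129.7 N is within the 413.8 N limit, the crate stays put and friction is exactly 130 N.

f ≈ 130 N (down the incline)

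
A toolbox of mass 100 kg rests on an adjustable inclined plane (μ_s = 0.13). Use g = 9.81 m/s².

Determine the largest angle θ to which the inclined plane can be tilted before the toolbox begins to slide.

θ_max ≈ 7.41°

At the slip threshold, m g sin θ = μ_s · m g cos θ, so tan θ = μ_s.
θ_max = arctan(0.13) = 7.41°.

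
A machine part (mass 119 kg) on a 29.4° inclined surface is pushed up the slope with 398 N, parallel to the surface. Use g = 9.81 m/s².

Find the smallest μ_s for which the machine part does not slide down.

N = m g cos θ = 1017 N.
Friction must make up the shortfall along the incline: f = m g sin θ − P = 573.1 − 398 = 175.1 N.
At the threshold f = μ_s N, so μ_s,min = 175.1/1017 = 0.172.

μ_s,min ≈ 0.172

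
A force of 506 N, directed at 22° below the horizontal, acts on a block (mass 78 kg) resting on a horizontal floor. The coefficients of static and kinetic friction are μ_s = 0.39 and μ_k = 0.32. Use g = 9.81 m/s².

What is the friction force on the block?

f ≈ 306 N

The vertical component of P adds to the normal force: N = m g + P sin α = 765.2 + 189.6 = 954.7 N.
The horizontal driving force is P cos α = 469.2 N, so equilibrium needs friction f = 469.2 N.
μ_s N = 0.39 × 954.7 = 372.3 N.
The required friction exceeds μ_s N, so the block moves and f = μ_k N = 306 N.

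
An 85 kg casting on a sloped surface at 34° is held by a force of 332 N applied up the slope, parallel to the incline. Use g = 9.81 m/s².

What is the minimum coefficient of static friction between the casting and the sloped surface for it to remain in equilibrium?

N = m g cos θ = 691.3 N.
Friction must make up the shortfall along the incline: f = m g sin θ − P = 466.3 − 332 = 134.3 N.
At the threshold f = μ_s N, so μ_s,min = 134.3/691.3 = 0.194.

μ_s,min ≈ 0.194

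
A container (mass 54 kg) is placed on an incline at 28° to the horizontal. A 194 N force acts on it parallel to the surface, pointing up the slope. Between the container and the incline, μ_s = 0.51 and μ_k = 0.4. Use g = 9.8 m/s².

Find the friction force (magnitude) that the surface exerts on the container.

f ≈ 54.4 N (up the incline)

The normal reaction is N = m g cos θ = 467.3 N.
Parallel to the incline, ΣF = 0 gives f = m g sin θ − P = 248.4 − 194 = 54.44 N (up-slope positive).
The static-friction ceiling is μ_s N = 0.51 × 467.3 = 238.3 N.
Since |54.44| ≤ 238.3 N, the container remains in static equilibrium and friction takes exactly the required value.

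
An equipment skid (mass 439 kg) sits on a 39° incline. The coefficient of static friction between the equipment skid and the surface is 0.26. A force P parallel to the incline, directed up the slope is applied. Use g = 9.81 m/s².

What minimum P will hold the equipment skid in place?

The equipment skid tends to slide down (tan θ > μ_s), so at the point of impending slip friction acts up-slope at its limit: f = μ_s N.
P is parallel to the surface, so N = m g cos θ = 3350 N.
Along the incline: P + μ_s N = m g sin θ, so P = 2710 − 0.26×3350 = 1840 N.

P_min ≈ 1840 N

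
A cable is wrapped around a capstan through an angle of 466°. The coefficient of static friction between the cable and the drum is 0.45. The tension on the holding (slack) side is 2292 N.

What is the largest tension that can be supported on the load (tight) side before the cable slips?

At impending slip the capstan equation gives T₂/T₁ = e^{μβ} with β in radians.
β = 466° × π/180 = 8.133 rad.
e^{μβ} = e^{0.45×8.133} = 38.86.
T₂ = T₁ · e^{μβ} = 2292 × 38.86 = 89100 N.

T_max ≈ 89100 N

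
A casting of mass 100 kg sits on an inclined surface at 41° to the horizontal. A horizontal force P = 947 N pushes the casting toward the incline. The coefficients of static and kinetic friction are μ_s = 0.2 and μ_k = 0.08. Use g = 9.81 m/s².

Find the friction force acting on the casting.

f ≈ 71.1 N (down the incline)

Resolve perpendicular to the incline: N = m g cos θ + P sin θ = 100×9.81×cos 41° + 947×sin 41° = 1362 N.
Parallel to the incline: P cos θ − m g sin θ = 714.7 − 643.6 = 71.12 N; the friction needed to balance this is 71.12 N acting down the slope.
The limit of static friction is μ_s N = 272.3 N.
|f_req| = 71.12 ≤ 272.3 N → the casting is in equilibrium; friction equals the required value.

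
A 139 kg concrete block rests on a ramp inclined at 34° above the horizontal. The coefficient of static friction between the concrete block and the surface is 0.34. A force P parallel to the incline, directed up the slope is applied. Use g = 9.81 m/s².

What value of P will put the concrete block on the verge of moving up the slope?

At impending motion up the slope, friction acts down-slope at its limit: f = μ_s N.
P is parallel to the surface, so N = m g cos θ = 1130 N.
Along the incline: P = m g sin θ + μ_s N = 763 + 0.34×1130 = 1150 N.

P ≈ 1150 N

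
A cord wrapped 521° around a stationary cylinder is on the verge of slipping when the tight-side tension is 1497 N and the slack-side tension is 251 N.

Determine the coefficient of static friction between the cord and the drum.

T₂/T₁ = e^{μβ} → μ = ln(T₂/T₁)/β.
β = 521° = 9.093 rad.
μ = ln(1497/251)/9.093 = ln(5.964)/9.093 = 0.196.

μ ≈ 0.196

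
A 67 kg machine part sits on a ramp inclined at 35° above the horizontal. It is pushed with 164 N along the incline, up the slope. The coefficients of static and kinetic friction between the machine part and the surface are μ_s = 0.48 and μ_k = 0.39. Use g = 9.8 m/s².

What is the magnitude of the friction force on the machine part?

The normal reaction is N = m g cos θ = 537.9 N.
Parallel to the incline, ΣF = 0 gives f = m g sin θ − P = 376.6 − 164 = 212.6 N (up-slope positive).
Static friction can supply at most μ_s N = 258.2 N.
Since |212.6| ≤ 258.2 N, the machine part remains in static equilibrium and friction takes exactly the required value.

f ≈ 213 N (up the incline)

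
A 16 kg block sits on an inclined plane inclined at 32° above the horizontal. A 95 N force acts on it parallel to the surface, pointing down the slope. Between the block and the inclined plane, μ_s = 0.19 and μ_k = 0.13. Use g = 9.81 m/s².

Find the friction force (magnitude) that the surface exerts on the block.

f ≈ 17.3 N (up the incline)

The normal reaction is N = m g cos θ = 133.1 N.
Parallel to the incline, ΣF = 0 gives f = m g sin θ + P = 83.18 + 95 = 178.2 N (up-slope positive).
The static-friction ceiling is μ_s N = 0.19 × 133.1 = 25.29 N.
Since |178.2| > 25.29 N, static friction cannot hold it; the block slides down the incline and kinetic friction applies: f = μ_k N = 0.13 × 133.1 = 17.3 N.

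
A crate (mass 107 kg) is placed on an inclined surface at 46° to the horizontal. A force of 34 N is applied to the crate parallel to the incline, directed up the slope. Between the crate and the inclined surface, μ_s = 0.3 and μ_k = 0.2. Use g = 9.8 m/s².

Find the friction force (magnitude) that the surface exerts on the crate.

f ≈ 146 N (up the incline)

The normal reaction is N = m g cos θ = 728.4 N.
The friction needed for equilibrium is m g sin θ − P = 754.3 − 34 = 720.3 N, measured positive up-slope.
The static-friction ceiling is μ_s N = 0.3 × 728.4 = 218.5 N.
|720.3| exceeds 218.5 N, so the crate slips down-slope; friction is kinetic, f = μ_k N = 0.2×728.4 = 146 N.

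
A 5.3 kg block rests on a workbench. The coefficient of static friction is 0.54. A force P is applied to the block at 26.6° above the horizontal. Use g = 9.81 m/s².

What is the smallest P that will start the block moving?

P ≈ 24.7 N

N = m g − P sin α (the pull lifts the block).
At impending slip, P cos α = μ_s N = μ_s (m g − P sin α).
Solving: P (cos α + μ_s sin α) = μ_s m g → P = 0.54×52/(cos 26.6° + 0.54 sin 26.6°) = 28.1/1.136 = 24.7 N.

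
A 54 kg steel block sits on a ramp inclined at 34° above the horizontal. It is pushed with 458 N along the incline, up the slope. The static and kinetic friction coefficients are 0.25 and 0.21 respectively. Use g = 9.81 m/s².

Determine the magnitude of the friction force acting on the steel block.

f ≈ 92.2 N (down the incline)

The normal reaction is N = m g cos θ = 439.2 N.
For equilibrium along the incline the friction force must supply f = m g sin θ − P = 296.2 − 458 = -161.8 N (positive meaning up-slope).
The static-friction ceiling is μ_s N = 0.25 × 439.2 = 109.8 N.
Since |-161.8| > 109.8 N, static friction cannot hold it; the steel block slides up the incline and kinetic friction applies: f = μ_k N = 0.21 × 439.2 = 92.2 N.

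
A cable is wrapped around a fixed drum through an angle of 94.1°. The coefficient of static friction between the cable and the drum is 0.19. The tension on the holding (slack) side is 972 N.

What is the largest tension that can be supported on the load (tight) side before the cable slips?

T_max ≈ 1330 N

At impending slip the capstan equation gives T₂/T₁ = e^{μβ} with β in radians.
β = 94.1° × π/180 = 1.642 rad.
e^{μβ} = e^{0.19×1.642} = 1.366.
T₂ = T₁ · e^{μβ} = 972 × 1.366 = 1330 N.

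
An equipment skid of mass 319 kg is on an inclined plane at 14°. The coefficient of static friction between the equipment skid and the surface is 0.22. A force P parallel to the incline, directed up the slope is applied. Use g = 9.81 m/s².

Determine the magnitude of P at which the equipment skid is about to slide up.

At impending motion up the slope, friction acts down-slope at its limit: f = μ_s N.
P is parallel to the surface, so N = m g cos θ = 3040 N.
Along the incline: P = m g sin θ + μ_s N = 757 + 0.22×3040 = 1430 N.

P ≈ 1430 N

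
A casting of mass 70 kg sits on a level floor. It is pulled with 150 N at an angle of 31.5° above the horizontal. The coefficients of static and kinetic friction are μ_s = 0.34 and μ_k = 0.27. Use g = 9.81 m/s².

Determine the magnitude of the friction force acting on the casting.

N = m g − P sin α = 686.7 − 150×sin 31.5° = 608.3 N.
The horizontal driving force is P cos α = 127.9 N, so equilibrium needs friction f = 127.9 N.
The static-friction limit is μ_s N = 206.8 N.
Since 127.9 N does not exceed the limit, the casting stays at rest and f = 128 N.

f ≈ 128 N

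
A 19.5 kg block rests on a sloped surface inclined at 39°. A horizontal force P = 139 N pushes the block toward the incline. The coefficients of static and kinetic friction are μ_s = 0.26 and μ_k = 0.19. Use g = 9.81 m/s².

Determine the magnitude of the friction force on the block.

Resolve perpendicular to the incline: N = m g cos θ + P sin θ = 19.5×9.81×cos 39° + 139×sin 39° = 236.1 N.
Along the incline, the net driving force (taking up-slope positive) is P cos θ − m g sin θ = 108 − 120.4 = -12.36 N, so equilibrium requires friction f = 12.36 N (up-slope).
The limit of static friction is μ_s N = 61.4 N.
Since 12.36 N is within the 61.4 N limit, the block stays put and friction is exactly 12.4 N.

f ≈ 12.4 N (up the incline)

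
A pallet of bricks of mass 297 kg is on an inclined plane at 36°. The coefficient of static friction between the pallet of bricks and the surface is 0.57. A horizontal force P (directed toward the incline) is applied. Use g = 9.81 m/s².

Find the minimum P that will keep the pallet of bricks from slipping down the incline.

P_min ≈ 323 N

The pallet of bricks tends to slide down (tan θ > μ_s), so at the point of impending slip friction acts up-slope at its limit: f = μ_s N.
Perpendicular to the incline: N = m g cos θ + P sin θ.
Along the incline: P cos θ + μ_s N = m g sin θ, i.e. P cos θ + μ_s (m g cos θ + P sin θ) = m g sin θ.
Solving, P (cos θ + μ_s sin θ) = m g (sin θ − μ_s cos θ), so P = 2910×0.1266/1.144 = 323 N.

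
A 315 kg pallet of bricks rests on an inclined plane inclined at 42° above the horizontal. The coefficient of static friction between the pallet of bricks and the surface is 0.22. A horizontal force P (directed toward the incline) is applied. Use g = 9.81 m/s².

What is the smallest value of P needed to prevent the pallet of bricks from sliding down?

The pallet of bricks tends to slide down (tan θ > μ_s), so at the point of impending slip friction acts up-slope at its limit: f = μ_s N.
Perpendicular to the incline: N = m g cos θ + P sin θ.
Along the incline: P cos θ + μ_s N = m g sin θ, i.e. P cos θ + μ_s (m g cos θ + P sin θ) = m g sin θ.
Solving, P (cos θ + μ_s sin θ) = m g (sin θ − μ_s cos θ), so P = 3090×0.5056/0.8904 = 1750 N.

P_min ≈ 1750 N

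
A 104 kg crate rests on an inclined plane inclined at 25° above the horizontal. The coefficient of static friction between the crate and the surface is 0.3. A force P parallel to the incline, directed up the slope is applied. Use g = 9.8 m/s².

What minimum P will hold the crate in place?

P_min ≈ 154 N

The crate tends to slide down (tan θ > μ_s), so at the point of impending slip friction acts up-slope at its limit: f = μ_s N.
P is parallel to the surface, so N = m g cos θ = 924 N.
Along the incline: P + μ_s N = m g sin θ, so P = 431 − 0.3×924 = 154 N.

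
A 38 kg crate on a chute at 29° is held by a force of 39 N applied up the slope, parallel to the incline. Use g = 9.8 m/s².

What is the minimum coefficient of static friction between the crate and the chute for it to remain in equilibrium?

μ_s,min ≈ 0.435

N = m g cos θ = 325.7 N.
Friction must make up the shortfall along the incline: f = m g sin θ − P = 180.5 − 39 = 141.5 N.
At the threshold f = μ_s N, so μ_s,min = 141.5/325.7 = 0.435.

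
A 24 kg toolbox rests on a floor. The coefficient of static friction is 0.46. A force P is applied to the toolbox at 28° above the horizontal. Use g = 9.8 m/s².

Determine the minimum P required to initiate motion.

N = m g − P sin α (the pull lifts the toolbox).
At impending slip, P cos α = μ_s N = μ_s (m g − P sin α).
Solving: P (cos α + μ_s sin α) = μ_s m g → P = 0.46×235/(cos 28° + 0.46 sin 28°) = 108/1.099 = 98.5 N.

P ≈ 98.5 N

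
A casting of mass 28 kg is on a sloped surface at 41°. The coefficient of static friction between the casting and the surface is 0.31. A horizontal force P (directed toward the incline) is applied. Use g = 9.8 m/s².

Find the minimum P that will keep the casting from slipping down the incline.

The casting tends to slide down (tan θ > μ_s), so at the point of impending slip friction acts up-slope at its limit: f = μ_s N.
Perpendicular to the incline: N = m g cos θ + P sin θ.
Along the incline: P cos θ + μ_s N = m g sin θ, i.e. P cos θ + μ_s (m g cos θ + P sin θ) = m g sin θ.
Solving, P (cos θ + μ_s sin θ) = m g (sin θ − μ_s cos θ), so P = 274×0.4221/0.9581 = 121 N.

P_min ≈ 121 N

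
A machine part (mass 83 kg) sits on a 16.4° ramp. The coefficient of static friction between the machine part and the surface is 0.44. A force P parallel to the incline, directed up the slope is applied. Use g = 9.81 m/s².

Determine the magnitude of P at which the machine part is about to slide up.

At impending motion up the slope, friction acts down-slope at its limit: f = μ_s N.
P is parallel to the surface, so N = m g cos θ = 781 N.
Along the incline: P = m g sin θ + μ_s N = 230 + 0.44×781 = 574 N.

P ≈ 574 N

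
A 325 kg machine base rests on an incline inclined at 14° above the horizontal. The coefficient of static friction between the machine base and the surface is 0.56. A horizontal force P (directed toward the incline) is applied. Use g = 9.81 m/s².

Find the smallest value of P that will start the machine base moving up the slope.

At impending motion up the slope, friction acts down-slope at its limit: f = μ_s N.
Perpendicular to the incline: N = m g cos θ + P sin θ.
Along the incline: P cos θ = m g sin θ + μ_s N = m g sin θ + μ_s (m g cos θ + P sin θ).
Solving, P (cos θ − μ_s sin θ) = m g (sin θ + μ_s cos θ), so P = 325×9.81×(sin 14° + 0.56 cos 14°)/(cos 14° − 0.56 sin 14°) = 3190×0.7853/0.8348 = 3000 N.

P ≈ 3000 N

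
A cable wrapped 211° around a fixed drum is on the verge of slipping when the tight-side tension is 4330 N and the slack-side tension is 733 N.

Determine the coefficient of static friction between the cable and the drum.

μ ≈ 0.482

T₂/T₁ = e^{μβ} → μ = ln(T₂/T₁)/β.
β = 211° = 3.683 rad.
μ = ln(4330/733)/3.683 = ln(5.907)/3.683 = 0.482.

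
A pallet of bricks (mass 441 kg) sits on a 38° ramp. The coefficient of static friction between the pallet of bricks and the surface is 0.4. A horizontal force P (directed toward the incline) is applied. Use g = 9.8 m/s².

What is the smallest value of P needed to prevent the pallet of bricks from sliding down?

The pallet of bricks tends to slide down (tan θ > μ_s), so at the point of impending slip friction acts up-slope at its limit: f = μ_s N.
Perpendicular to the incline: N = m g cos θ + P sin θ.
Along the incline: P cos θ + μ_s N = m g sin θ, i.e. P cos θ + μ_s (m g cos θ + P sin θ) = m g sin θ.
Solving, P (cos θ + μ_s sin θ) = m g (sin θ − μ_s cos θ), so P = 4320×0.3005/1.034 = 1260 N.

P_min ≈ 1260 N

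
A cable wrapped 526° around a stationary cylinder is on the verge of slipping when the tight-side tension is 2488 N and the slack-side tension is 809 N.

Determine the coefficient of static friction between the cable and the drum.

T₂/T₁ = e^{μβ} → μ = ln(T₂/T₁)/β.
β = 526° = 9.18 rad.
μ = ln(2488/809)/9.18 = ln(3.075)/9.18 = 0.122.

μ ≈ 0.122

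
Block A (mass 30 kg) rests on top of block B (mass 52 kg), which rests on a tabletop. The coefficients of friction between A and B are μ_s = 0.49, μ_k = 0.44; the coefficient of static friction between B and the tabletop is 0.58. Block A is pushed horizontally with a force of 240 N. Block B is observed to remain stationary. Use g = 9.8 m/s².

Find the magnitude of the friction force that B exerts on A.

Between the blocks, N₁ = m_A g = 294 N.
So the A–B interface can sustain at most μ_s N₁ = 144.1 N of static friction.
P = 240 N exceeds that limit, so A slips over B and the interface friction becomes kinetic: f₁ = μ_k N₁ = 0.44×294 = 129 N.
B experiences an equal 129 N forward from A (third law). B is in equilibrium, so the floor supplies f₂ = 129 N of static friction (limit μ_s(m_A+m_B)g = 466.1 N, not exceeded).

f ≈ 129 N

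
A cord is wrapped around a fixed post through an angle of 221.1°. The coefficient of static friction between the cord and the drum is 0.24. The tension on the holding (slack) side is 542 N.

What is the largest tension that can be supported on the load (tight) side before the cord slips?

At impending slip the capstan equation gives T₂/T₁ = e^{μβ} with β in radians.
β = 221.1° × π/180 = 3.859 rad.
e^{μβ} = e^{0.24×3.859} = 2.525.
T₂ = T₁ · e^{μβ} = 542 × 2.525 = 1370 N.

T_max ≈ 1370 N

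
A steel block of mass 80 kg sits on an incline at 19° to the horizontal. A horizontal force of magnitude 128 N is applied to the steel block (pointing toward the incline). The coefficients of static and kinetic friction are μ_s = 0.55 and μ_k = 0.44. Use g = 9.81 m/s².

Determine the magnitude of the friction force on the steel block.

f ≈ 134 N (up the incline)

Normal direction: N = m g cos θ + P sin θ = 783.7 N.
Parallel to the incline: P cos θ − m g sin θ = 121 − 255.5 = -134.5 N; the friction needed to balance this is 134.5 N acting up the slope.
Maximum static friction: μ_s N = 0.55 × 783.7 = 431 N.
Since 134.5 N is within the 431 N limit, the steel block stays put and friction is exactly 134 N.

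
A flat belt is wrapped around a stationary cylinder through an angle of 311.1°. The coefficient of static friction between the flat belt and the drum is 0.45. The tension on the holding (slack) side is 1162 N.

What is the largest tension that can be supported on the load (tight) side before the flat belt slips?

T_max ≈ 13400 N

At impending slip the capstan equation gives T₂/T₁ = e^{μβ} with β in radians.
β = 311.1° × π/180 = 5.43 rad.
e^{μβ} = e^{0.45×5.43} = 11.51.
T₂ = T₁ · e^{μβ} = 1162 × 11.51 = 13400 N.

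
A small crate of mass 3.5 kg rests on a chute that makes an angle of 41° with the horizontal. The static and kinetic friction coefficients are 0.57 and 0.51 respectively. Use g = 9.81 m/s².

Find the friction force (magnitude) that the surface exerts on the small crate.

Normal force: N = m g cos θ = 3.5 × 9.81 × cos 41° = 25.91 N.
For equilibrium along the incline, friction must balance the weight component: f = m g sin θ = 22.53 N up the slope.
Static friction can supply at most μ_s N = 14.77 N.
|22.53| exceeds 14.77 N, so the small crate slips down-slope; friction is kinetic, f = μ_k N = 0.51×25.91 = 13.2 N.

f ≈ 13.2 N (up the incline)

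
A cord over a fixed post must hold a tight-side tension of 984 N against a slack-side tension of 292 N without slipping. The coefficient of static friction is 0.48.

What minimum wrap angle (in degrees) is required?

T₂/T₁ = e^{μβ} → β = ln(T₂/T₁)/μ.
β = ln(984/292)/0.48 = 1.215/0.48 = 2.531 rad.
In degrees: β = 2.531 × 180/π = 145°.

β_min ≈ 145°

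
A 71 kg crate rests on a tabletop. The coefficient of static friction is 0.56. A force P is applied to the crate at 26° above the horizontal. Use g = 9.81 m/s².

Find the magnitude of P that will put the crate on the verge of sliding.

N = m g − P sin α (the pull lifts the crate).
At impending slip, P cos α = μ_s N = μ_s (m g − P sin α).
Solving: P (cos α + μ_s sin α) = μ_s m g → P = 0.56×697/(cos 26° + 0.56 sin 26°) = 390/1.144 = 341 N.

P ≈ 341 N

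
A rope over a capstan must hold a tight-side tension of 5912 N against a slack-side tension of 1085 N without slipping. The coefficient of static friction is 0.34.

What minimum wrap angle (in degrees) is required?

β_min ≈ 286°

T₂/T₁ = e^{μβ} → β = ln(T₂/T₁)/μ.
β = ln(5912/1085)/0.34 = 1.695/0.34 = 4.986 rad.
In degrees: β = 4.986 × 180/π = 286°.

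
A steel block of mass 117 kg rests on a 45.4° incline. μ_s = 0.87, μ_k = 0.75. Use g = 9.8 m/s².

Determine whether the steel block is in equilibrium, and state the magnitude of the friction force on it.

f ≈ 604 N

N = m g cos θ = 805 N.
Down-slope weight component: m g sin θ = 816 N.
μ_s N = 700 N.
816 > 700 N, so it slides; kinetic friction f = μ_k N = 0.75×805 = 604 N.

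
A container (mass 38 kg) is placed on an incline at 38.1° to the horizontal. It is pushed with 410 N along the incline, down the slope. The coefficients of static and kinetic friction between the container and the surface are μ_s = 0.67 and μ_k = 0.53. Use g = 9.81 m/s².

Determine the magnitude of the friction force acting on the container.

Normal force: N = m g cos θ = 38 × 9.81 × cos 38.1° = 293.4 N.
The friction needed for equilibrium is m g sin θ + P = 230 + 410 = 640 N, measured positive up-slope.
The static-friction ceiling is μ_s N = 0.67 × 293.4 = 196.5 N.
Since |640| > 196.5 N, static friction cannot hold it; the container slides down the incline and kinetic friction applies: f = μ_k N = 0.53 × 293.4 = 155 N.

f ≈ 155 N (up the incline)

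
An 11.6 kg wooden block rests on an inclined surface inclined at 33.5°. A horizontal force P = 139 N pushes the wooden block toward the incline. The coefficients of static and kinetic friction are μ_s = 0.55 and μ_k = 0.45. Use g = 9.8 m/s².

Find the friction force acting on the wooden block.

Resolve perpendicular to the incline: N = m g cos θ + P sin θ = 11.6×9.8×cos 33.5° + 139×sin 33.5° = 171.5 N.
Along the incline, the net driving force (taking up-slope positive) is P cos θ − m g sin θ = 115.9 − 62.74 = 53.17 N, so equilibrium requires friction f = -53.17 N (down-slope).
Maximum static friction: μ_s N = 0.55 × 171.5 = 94.33 N.
Since 53.17 N is within the 94.33 N limit, the wooden block stays put and friction is exactly 53.2 N.

f ≈ 53.2 N (down the incline)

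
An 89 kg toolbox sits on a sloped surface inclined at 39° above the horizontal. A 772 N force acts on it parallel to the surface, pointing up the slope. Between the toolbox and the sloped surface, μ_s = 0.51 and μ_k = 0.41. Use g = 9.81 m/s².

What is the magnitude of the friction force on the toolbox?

The normal reaction is N = m g cos θ = 678.5 N.
The friction needed for equilibrium is m g sin θ − P = 549.5 − 772 = -222.5 N, measured positive up-slope.
Maximum static friction available: μ_s N = 0.51 × 678.5 = 346 N.
Since |-222.5| ≤ 346 N, no slip — friction simply equals what equilibrium demands.

f ≈ 223 N (down the incline)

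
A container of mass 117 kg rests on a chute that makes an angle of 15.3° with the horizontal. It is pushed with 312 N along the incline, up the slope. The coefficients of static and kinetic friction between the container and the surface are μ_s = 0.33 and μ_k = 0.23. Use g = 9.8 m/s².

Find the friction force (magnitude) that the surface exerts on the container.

Normal force: N = m g cos θ = 117 × 9.8 × cos 15.3° = 1106 N.
For equilibrium along the incline the friction force must supply f = m g sin θ − P = 302.6 − 312 = -9.443 N (positive meaning up-slope).
The static-friction ceiling is μ_s N = 0.33 × 1106 = 365 N.
Since |-9.443| ≤ 365 N, the container remains in static equilibrium and friction takes exactly the required value.

f ≈ 9.44 N (down the incline)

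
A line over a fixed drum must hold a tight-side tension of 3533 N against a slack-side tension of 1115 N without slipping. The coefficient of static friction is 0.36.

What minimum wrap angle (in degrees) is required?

T₂/T₁ = e^{μβ} → β = ln(T₂/T₁)/μ.
β = ln(3533/1115)/0.36 = 1.153/0.36 = 3.204 rad.
In degrees: β = 3.204 × 180/π = 184°.

β_min ≈ 184°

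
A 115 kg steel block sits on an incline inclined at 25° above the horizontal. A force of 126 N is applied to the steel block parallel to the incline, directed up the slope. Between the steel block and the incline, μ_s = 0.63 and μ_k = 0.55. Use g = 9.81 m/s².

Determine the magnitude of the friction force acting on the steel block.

f ≈ 351 N (up the incline)

The normal reaction is N = m g cos θ = 1022 N.
Parallel to the incline, ΣF = 0 gives f = m g sin θ − P = 476.8 − 126 = 350.8 N (up-slope positive).
Maximum static friction available: μ_s N = 0.63 × 1022 = 644.1 N.
Since |350.8| ≤ 644.1 N, no slip — friction simply equals what equilibrium demands.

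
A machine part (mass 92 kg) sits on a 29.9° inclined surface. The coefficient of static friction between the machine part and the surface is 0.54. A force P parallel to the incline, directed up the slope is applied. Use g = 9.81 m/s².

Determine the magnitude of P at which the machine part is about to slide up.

At impending motion up the slope, friction acts down-slope at its limit: f = μ_s N.
P is parallel to the surface, so N = m g cos θ = 782 N.
Along the incline: P = m g sin θ + μ_s N = 450 + 0.54×782 = 872 N.

P ≈ 872 N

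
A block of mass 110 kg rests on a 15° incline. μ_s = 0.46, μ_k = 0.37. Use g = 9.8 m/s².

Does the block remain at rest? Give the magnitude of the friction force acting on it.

N = m g cos θ = 1040 N.
Down-slope weight component: m g sin θ = 279 N.
μ_s N = 479 N.
279 ≤ 479 N, so it stays put; friction = 279 N.

f ≈ 279 N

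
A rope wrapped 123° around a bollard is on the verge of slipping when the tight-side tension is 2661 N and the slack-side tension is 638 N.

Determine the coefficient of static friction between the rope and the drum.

T₂/T₁ = e^{μβ} → μ = ln(T₂/T₁)/β.
β = 123° = 2.147 rad.
μ = ln(2661/638)/2.147 = ln(4.171)/2.147 = 0.665.

μ ≈ 0.665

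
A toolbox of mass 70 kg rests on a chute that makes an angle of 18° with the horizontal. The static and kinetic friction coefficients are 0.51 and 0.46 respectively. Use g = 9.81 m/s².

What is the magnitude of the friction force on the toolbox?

The normal reaction is N = m g cos θ = 653.1 N.
For equilibrium along the incline, friction must balance the weight component: f = m g sin θ = 212.2 N up the slope.
Maximum static friction available: μ_s N = 0.51 × 653.1 = 333.1 N.
Since |212.2| ≤ 333.1 N, no slip — friction simply equals what equilibrium demands.

f ≈ 212 N (up the incline)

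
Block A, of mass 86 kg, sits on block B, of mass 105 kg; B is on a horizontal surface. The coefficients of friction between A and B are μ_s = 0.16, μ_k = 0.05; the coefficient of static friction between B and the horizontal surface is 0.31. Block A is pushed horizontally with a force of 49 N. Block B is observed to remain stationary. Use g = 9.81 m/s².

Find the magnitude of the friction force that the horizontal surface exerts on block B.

Normal force at the A–B interface: N₁ = m_A g = 843.7 N.
So the A–B interface can sustain at most μ_s N₁ = 135 N of static friction.
Since P = 49 N ≤ 135 N, A does not slip on B; friction on A equals P = 49 N.
By Newton's third law B feels 49 N forward from A. With B stationary, the floor's static friction on B balances it: f₂ = 49 N (well within μ_s(m_A+m_B)g = 580.9 N).

f ≈ 49 N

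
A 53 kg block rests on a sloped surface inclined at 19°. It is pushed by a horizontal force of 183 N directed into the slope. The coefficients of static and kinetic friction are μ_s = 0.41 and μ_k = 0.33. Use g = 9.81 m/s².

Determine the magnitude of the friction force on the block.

Resolve perpendicular to the incline: N = m g cos θ + P sin θ = 53×9.81×cos 19° + 183×sin 19° = 551.2 N.
Parallel to the incline: P cos θ − m g sin θ = 173 − 169.3 = 3.757 N; the friction needed to balance this is 3.757 N acting down the slope.
The limit of static friction is μ_s N = 226 N.
Since 3.757 N is within the 226 N limit, the block stays put and friction is exactly 3.76 N.

f ≈ 3.76 N (down the incline)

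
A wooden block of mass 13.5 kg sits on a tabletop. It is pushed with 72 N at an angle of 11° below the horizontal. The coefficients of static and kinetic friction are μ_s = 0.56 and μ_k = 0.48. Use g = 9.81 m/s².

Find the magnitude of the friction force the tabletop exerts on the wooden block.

N = m g + P sin α = 132.4 + 72×sin 11° = 146.2 N.
Horizontally, friction must balance P cos α = 70.68 N.
μ_s N = 0.56 × 146.2 = 81.86 N.
Since 70.68 N does not exceed the limit, the wooden block stays at rest and f = 70.7 N.

f ≈ 70.7 N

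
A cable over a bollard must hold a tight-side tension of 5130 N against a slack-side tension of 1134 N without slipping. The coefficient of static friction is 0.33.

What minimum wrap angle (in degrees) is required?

T₂/T₁ = e^{μβ} → β = ln(T₂/T₁)/μ.
β = ln(5130/1134)/0.33 = 1.509/0.33 = 4.574 rad.
In degrees: β = 4.574 × 180/π = 262°.

β_min ≈ 262°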